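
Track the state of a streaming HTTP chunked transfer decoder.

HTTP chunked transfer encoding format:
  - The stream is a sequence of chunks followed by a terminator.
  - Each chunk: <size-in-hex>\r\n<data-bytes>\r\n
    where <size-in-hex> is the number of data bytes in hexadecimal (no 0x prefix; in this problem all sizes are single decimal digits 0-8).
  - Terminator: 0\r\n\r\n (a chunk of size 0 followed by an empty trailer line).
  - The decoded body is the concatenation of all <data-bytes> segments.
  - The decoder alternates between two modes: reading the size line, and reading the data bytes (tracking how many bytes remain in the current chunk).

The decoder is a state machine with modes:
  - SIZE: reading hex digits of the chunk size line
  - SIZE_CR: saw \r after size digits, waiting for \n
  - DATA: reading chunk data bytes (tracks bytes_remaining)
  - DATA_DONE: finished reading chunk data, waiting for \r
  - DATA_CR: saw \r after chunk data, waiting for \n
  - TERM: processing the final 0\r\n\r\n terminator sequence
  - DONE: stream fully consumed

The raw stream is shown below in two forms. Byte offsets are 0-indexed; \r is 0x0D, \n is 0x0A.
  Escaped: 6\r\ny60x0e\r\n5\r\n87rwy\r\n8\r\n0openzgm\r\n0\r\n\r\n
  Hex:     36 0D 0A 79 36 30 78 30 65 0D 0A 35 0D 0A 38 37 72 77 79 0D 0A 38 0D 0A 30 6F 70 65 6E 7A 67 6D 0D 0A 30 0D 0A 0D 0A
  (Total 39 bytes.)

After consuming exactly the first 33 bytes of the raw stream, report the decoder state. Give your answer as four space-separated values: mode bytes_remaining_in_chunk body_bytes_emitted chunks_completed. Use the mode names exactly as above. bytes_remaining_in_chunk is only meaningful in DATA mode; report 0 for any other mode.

Byte 0 = '6': mode=SIZE remaining=0 emitted=0 chunks_done=0
Byte 1 = 0x0D: mode=SIZE_CR remaining=0 emitted=0 chunks_done=0
Byte 2 = 0x0A: mode=DATA remaining=6 emitted=0 chunks_done=0
Byte 3 = 'y': mode=DATA remaining=5 emitted=1 chunks_done=0
Byte 4 = '6': mode=DATA remaining=4 emitted=2 chunks_done=0
Byte 5 = '0': mode=DATA remaining=3 emitted=3 chunks_done=0
Byte 6 = 'x': mode=DATA remaining=2 emitted=4 chunks_done=0
Byte 7 = '0': mode=DATA remaining=1 emitted=5 chunks_done=0
Byte 8 = 'e': mode=DATA_DONE remaining=0 emitted=6 chunks_done=0
Byte 9 = 0x0D: mode=DATA_CR remaining=0 emitted=6 chunks_done=0
Byte 10 = 0x0A: mode=SIZE remaining=0 emitted=6 chunks_done=1
Byte 11 = '5': mode=SIZE remaining=0 emitted=6 chunks_done=1
Byte 12 = 0x0D: mode=SIZE_CR remaining=0 emitted=6 chunks_done=1
Byte 13 = 0x0A: mode=DATA remaining=5 emitted=6 chunks_done=1
Byte 14 = '8': mode=DATA remaining=4 emitted=7 chunks_done=1
Byte 15 = '7': mode=DATA remaining=3 emitted=8 chunks_done=1
Byte 16 = 'r': mode=DATA remaining=2 emitted=9 chunks_done=1
Byte 17 = 'w': mode=DATA remaining=1 emitted=10 chunks_done=1
Byte 18 = 'y': mode=DATA_DONE remaining=0 emitted=11 chunks_done=1
Byte 19 = 0x0D: mode=DATA_CR remaining=0 emitted=11 chunks_done=1
Byte 20 = 0x0A: mode=SIZE remaining=0 emitted=11 chunks_done=2
Byte 21 = '8': mode=SIZE remaining=0 emitted=11 chunks_done=2
Byte 22 = 0x0D: mode=SIZE_CR remaining=0 emitted=11 chunks_done=2
Byte 23 = 0x0A: mode=DATA remaining=8 emitted=11 chunks_done=2
Byte 24 = '0': mode=DATA remaining=7 emitted=12 chunks_done=2
Byte 25 = 'o': mode=DATA remaining=6 emitted=13 chunks_done=2
Byte 26 = 'p': mode=DATA remaining=5 emitted=14 chunks_done=2
Byte 27 = 'e': mode=DATA remaining=4 emitted=15 chunks_done=2
Byte 28 = 'n': mode=DATA remaining=3 emitted=16 chunks_done=2
Byte 29 = 'z': mode=DATA remaining=2 emitted=17 chunks_done=2
Byte 30 = 'g': mode=DATA remaining=1 emitted=18 chunks_done=2
Byte 31 = 'm': mode=DATA_DONE remaining=0 emitted=19 chunks_done=2
Byte 32 = 0x0D: mode=DATA_CR remaining=0 emitted=19 chunks_done=2

Answer: DATA_CR 0 19 2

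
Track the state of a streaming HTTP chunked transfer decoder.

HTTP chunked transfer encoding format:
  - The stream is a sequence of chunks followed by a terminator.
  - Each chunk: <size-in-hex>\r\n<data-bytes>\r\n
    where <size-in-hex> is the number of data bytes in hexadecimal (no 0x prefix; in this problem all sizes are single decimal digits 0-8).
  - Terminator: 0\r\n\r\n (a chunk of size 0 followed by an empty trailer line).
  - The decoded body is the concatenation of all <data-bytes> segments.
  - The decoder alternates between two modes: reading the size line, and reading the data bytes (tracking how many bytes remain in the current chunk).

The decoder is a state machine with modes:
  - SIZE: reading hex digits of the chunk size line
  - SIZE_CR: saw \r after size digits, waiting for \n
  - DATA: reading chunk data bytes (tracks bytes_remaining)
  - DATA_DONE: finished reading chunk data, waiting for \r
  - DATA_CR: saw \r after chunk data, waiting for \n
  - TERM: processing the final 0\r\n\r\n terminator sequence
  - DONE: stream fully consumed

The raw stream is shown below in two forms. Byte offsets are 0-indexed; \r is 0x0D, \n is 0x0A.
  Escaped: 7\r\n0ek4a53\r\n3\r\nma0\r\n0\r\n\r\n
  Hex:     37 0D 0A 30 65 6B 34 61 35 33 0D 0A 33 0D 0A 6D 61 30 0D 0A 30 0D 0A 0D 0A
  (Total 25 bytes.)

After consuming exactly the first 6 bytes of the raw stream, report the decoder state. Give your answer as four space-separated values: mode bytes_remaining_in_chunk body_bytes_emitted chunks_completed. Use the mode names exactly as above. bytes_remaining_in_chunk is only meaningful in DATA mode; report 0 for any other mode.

Answer: DATA 4 3 0

Derivation:
Byte 0 = '7': mode=SIZE remaining=0 emitted=0 chunks_done=0
Byte 1 = 0x0D: mode=SIZE_CR remaining=0 emitted=0 chunks_done=0
Byte 2 = 0x0A: mode=DATA remaining=7 emitted=0 chunks_done=0
Byte 3 = '0': mode=DATA remaining=6 emitted=1 chunks_done=0
Byte 4 = 'e': mode=DATA remaining=5 emitted=2 chunks_done=0
Byte 5 = 'k': mode=DATA remaining=4 emitted=3 chunks_done=0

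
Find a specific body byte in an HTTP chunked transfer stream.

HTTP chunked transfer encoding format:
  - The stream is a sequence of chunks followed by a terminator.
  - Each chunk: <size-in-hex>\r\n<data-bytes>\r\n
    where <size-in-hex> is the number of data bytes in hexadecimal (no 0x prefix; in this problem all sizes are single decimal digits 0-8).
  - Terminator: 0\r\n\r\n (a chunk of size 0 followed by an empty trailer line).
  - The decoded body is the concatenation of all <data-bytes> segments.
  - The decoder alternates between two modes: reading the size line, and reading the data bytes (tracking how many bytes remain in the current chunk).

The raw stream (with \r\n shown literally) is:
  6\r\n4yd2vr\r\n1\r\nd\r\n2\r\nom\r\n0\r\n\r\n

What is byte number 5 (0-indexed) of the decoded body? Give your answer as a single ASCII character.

Chunk 1: stream[0..1]='6' size=0x6=6, data at stream[3..9]='4yd2vr' -> body[0..6], body so far='4yd2vr'
Chunk 2: stream[11..12]='1' size=0x1=1, data at stream[14..15]='d' -> body[6..7], body so far='4yd2vrd'
Chunk 3: stream[17..18]='2' size=0x2=2, data at stream[20..22]='om' -> body[7..9], body so far='4yd2vrdom'
Chunk 4: stream[24..25]='0' size=0 (terminator). Final body='4yd2vrdom' (9 bytes)
Body byte 5 = 'r'

Answer: r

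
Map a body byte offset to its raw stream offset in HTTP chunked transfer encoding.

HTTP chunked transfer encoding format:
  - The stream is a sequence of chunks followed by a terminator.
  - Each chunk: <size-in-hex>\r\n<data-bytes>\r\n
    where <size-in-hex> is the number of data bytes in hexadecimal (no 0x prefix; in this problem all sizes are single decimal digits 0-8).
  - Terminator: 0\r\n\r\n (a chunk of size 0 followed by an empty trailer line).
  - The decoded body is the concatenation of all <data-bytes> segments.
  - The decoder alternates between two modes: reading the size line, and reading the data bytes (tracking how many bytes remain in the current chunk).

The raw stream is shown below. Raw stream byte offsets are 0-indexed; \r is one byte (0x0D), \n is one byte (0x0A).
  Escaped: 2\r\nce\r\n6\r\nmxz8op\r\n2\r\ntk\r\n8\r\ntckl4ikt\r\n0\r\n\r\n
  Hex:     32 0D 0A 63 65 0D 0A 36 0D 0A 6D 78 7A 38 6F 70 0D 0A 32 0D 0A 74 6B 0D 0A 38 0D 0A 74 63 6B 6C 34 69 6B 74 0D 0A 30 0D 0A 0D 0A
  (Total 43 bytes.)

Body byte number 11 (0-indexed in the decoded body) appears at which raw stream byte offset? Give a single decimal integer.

Answer: 29

Derivation:
Chunk 1: stream[0..1]='2' size=0x2=2, data at stream[3..5]='ce' -> body[0..2], body so far='ce'
Chunk 2: stream[7..8]='6' size=0x6=6, data at stream[10..16]='mxz8op' -> body[2..8], body so far='cemxz8op'
Chunk 3: stream[18..19]='2' size=0x2=2, data at stream[21..23]='tk' -> body[8..10], body so far='cemxz8optk'
Chunk 4: stream[25..26]='8' size=0x8=8, data at stream[28..36]='tckl4ikt' -> body[10..18], body so far='cemxz8optktckl4ikt'
Chunk 5: stream[38..39]='0' size=0 (terminator). Final body='cemxz8optktckl4ikt' (18 bytes)
Body byte 11 at stream offset 29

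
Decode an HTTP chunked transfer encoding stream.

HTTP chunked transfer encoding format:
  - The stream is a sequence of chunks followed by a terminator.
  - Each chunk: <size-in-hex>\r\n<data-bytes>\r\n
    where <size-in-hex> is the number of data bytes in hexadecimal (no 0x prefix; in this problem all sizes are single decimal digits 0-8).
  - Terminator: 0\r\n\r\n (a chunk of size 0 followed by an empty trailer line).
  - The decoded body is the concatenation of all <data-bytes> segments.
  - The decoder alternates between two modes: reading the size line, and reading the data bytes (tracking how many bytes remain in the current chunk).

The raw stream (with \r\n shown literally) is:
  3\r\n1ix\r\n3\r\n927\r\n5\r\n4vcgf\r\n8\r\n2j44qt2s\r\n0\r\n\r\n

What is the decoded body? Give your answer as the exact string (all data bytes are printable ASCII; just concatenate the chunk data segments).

Answer: 1ix9274vcgf2j44qt2s

Derivation:
Chunk 1: stream[0..1]='3' size=0x3=3, data at stream[3..6]='1ix' -> body[0..3], body so far='1ix'
Chunk 2: stream[8..9]='3' size=0x3=3, data at stream[11..14]='927' -> body[3..6], body so far='1ix927'
Chunk 3: stream[16..17]='5' size=0x5=5, data at stream[19..24]='4vcgf' -> body[6..11], body so far='1ix9274vcgf'
Chunk 4: stream[26..27]='8' size=0x8=8, data at stream[29..37]='2j44qt2s' -> body[11..19], body so far='1ix9274vcgf2j44qt2s'
Chunk 5: stream[39..40]='0' size=0 (terminator). Final body='1ix9274vcgf2j44qt2s' (19 bytes)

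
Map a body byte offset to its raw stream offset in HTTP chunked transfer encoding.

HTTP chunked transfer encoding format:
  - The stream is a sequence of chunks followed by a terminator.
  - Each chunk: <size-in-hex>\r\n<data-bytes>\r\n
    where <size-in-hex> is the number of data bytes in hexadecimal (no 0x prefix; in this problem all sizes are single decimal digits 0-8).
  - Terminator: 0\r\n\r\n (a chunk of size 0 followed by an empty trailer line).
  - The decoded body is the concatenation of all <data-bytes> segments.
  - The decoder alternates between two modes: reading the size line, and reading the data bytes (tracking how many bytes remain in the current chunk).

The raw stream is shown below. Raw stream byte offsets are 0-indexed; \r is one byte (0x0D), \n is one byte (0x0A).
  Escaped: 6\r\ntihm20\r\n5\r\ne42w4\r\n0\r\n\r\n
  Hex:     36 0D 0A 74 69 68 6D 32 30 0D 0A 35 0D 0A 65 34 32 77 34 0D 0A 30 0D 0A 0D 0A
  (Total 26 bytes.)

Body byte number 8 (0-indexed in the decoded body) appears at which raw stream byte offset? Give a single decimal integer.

Answer: 16

Derivation:
Chunk 1: stream[0..1]='6' size=0x6=6, data at stream[3..9]='tihm20' -> body[0..6], body so far='tihm20'
Chunk 2: stream[11..12]='5' size=0x5=5, data at stream[14..19]='e42w4' -> body[6..11], body so far='tihm20e42w4'
Chunk 3: stream[21..22]='0' size=0 (terminator). Final body='tihm20e42w4' (11 bytes)
Body byte 8 at stream offset 16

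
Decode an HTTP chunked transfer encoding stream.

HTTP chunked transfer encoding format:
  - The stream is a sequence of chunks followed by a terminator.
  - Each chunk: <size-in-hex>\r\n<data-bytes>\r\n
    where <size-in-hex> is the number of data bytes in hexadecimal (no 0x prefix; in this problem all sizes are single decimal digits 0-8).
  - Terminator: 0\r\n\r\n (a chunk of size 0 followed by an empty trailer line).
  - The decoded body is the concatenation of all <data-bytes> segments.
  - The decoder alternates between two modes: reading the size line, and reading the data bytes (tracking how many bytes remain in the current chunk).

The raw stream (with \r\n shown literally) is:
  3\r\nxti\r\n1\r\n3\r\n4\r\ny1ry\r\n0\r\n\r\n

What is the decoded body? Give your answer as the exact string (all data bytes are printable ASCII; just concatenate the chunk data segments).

Chunk 1: stream[0..1]='3' size=0x3=3, data at stream[3..6]='xti' -> body[0..3], body so far='xti'
Chunk 2: stream[8..9]='1' size=0x1=1, data at stream[11..12]='3' -> body[3..4], body so far='xti3'
Chunk 3: stream[14..15]='4' size=0x4=4, data at stream[17..21]='y1ry' -> body[4..8], body so far='xti3y1ry'
Chunk 4: stream[23..24]='0' size=0 (terminator). Final body='xti3y1ry' (8 bytes)

Answer: xti3y1ry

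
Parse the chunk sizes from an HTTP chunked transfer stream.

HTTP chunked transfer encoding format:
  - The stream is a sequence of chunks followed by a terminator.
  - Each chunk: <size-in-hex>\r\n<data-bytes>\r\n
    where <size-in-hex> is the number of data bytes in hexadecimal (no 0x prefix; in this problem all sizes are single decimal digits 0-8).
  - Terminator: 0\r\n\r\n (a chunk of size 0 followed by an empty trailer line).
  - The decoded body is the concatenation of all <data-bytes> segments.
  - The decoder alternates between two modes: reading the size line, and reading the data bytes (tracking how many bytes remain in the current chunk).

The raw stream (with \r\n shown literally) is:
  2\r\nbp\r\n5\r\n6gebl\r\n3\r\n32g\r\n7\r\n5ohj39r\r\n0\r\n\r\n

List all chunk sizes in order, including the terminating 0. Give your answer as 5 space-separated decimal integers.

Answer: 2 5 3 7 0

Derivation:
Chunk 1: stream[0..1]='2' size=0x2=2, data at stream[3..5]='bp' -> body[0..2], body so far='bp'
Chunk 2: stream[7..8]='5' size=0x5=5, data at stream[10..15]='6gebl' -> body[2..7], body so far='bp6gebl'
Chunk 3: stream[17..18]='3' size=0x3=3, data at stream[20..23]='32g' -> body[7..10], body so far='bp6gebl32g'
Chunk 4: stream[25..26]='7' size=0x7=7, data at stream[28..35]='5ohj39r' -> body[10..17], body so far='bp6gebl32g5ohj39r'
Chunk 5: stream[37..38]='0' size=0 (terminator). Final body='bp6gebl32g5ohj39r' (17 bytes)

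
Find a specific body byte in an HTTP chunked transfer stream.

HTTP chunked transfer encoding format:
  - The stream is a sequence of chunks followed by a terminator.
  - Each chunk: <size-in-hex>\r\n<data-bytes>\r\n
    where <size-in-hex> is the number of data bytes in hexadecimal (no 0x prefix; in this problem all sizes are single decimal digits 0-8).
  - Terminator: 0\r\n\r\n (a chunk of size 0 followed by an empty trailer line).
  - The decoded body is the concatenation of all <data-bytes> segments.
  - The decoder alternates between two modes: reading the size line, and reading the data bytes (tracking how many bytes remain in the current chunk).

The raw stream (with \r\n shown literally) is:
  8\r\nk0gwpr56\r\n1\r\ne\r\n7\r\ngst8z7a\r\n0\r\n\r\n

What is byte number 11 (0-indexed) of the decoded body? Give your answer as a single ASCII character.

Answer: t

Derivation:
Chunk 1: stream[0..1]='8' size=0x8=8, data at stream[3..11]='k0gwpr56' -> body[0..8], body so far='k0gwpr56'
Chunk 2: stream[13..14]='1' size=0x1=1, data at stream[16..17]='e' -> body[8..9], body so far='k0gwpr56e'
Chunk 3: stream[19..20]='7' size=0x7=7, data at stream[22..29]='gst8z7a' -> body[9..16], body so far='k0gwpr56egst8z7a'
Chunk 4: stream[31..32]='0' size=0 (terminator). Final body='k0gwpr56egst8z7a' (16 bytes)
Body byte 11 = 't'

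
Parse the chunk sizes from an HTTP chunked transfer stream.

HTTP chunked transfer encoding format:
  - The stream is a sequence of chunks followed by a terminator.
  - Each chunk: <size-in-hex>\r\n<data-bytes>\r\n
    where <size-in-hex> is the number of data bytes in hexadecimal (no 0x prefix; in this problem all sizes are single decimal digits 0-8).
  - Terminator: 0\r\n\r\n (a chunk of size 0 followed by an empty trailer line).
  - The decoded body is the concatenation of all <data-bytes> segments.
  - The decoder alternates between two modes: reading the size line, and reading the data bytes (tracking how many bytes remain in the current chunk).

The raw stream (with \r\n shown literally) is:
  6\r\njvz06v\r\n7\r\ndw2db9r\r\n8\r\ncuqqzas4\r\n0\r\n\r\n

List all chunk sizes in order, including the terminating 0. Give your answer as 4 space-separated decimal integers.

Chunk 1: stream[0..1]='6' size=0x6=6, data at stream[3..9]='jvz06v' -> body[0..6], body so far='jvz06v'
Chunk 2: stream[11..12]='7' size=0x7=7, data at stream[14..21]='dw2db9r' -> body[6..13], body so far='jvz06vdw2db9r'
Chunk 3: stream[23..24]='8' size=0x8=8, data at stream[26..34]='cuqqzas4' -> body[13..21], body so far='jvz06vdw2db9rcuqqzas4'
Chunk 4: stream[36..37]='0' size=0 (terminator). Final body='jvz06vdw2db9rcuqqzas4' (21 bytes)

Answer: 6 7 8 0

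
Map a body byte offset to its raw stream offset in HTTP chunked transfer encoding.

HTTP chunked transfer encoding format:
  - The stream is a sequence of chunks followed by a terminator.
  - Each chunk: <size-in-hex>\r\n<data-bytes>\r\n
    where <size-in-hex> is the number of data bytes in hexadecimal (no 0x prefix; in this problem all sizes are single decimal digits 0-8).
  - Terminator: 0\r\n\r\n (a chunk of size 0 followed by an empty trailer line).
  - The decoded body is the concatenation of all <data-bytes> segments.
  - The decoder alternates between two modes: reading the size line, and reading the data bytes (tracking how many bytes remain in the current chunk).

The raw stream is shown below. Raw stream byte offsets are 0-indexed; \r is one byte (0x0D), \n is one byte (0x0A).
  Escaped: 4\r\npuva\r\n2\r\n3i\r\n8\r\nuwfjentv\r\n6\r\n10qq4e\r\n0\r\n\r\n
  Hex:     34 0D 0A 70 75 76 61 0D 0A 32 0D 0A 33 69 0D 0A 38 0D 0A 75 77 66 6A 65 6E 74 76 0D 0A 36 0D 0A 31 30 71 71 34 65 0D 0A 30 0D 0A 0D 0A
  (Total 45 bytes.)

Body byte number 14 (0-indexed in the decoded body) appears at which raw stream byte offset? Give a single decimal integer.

Chunk 1: stream[0..1]='4' size=0x4=4, data at stream[3..7]='puva' -> body[0..4], body so far='puva'
Chunk 2: stream[9..10]='2' size=0x2=2, data at stream[12..14]='3i' -> body[4..6], body so far='puva3i'
Chunk 3: stream[16..17]='8' size=0x8=8, data at stream[19..27]='uwfjentv' -> body[6..14], body so far='puva3iuwfjentv'
Chunk 4: stream[29..30]='6' size=0x6=6, data at stream[32..38]='10qq4e' -> body[14..20], body so far='puva3iuwfjentv10qq4e'
Chunk 5: stream[40..41]='0' size=0 (terminator). Final body='puva3iuwfjentv10qq4e' (20 bytes)
Body byte 14 at stream offset 32

Answer: 32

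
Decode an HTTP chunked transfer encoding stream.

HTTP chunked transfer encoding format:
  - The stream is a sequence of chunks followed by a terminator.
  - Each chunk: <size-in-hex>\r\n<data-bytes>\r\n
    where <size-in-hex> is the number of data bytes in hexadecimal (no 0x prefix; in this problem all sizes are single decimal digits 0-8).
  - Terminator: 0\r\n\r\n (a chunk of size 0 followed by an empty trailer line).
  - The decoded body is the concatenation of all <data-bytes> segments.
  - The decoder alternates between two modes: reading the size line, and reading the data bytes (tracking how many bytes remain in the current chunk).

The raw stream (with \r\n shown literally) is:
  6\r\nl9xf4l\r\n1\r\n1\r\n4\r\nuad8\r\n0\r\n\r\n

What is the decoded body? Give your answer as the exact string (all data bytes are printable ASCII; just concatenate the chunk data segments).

Answer: l9xf4l1uad8

Derivation:
Chunk 1: stream[0..1]='6' size=0x6=6, data at stream[3..9]='l9xf4l' -> body[0..6], body so far='l9xf4l'
Chunk 2: stream[11..12]='1' size=0x1=1, data at stream[14..15]='1' -> body[6..7], body so far='l9xf4l1'
Chunk 3: stream[17..18]='4' size=0x4=4, data at stream[20..24]='uad8' -> body[7..11], body so far='l9xf4l1uad8'
Chunk 4: stream[26..27]='0' size=0 (terminator). Final body='l9xf4l1uad8' (11 bytes)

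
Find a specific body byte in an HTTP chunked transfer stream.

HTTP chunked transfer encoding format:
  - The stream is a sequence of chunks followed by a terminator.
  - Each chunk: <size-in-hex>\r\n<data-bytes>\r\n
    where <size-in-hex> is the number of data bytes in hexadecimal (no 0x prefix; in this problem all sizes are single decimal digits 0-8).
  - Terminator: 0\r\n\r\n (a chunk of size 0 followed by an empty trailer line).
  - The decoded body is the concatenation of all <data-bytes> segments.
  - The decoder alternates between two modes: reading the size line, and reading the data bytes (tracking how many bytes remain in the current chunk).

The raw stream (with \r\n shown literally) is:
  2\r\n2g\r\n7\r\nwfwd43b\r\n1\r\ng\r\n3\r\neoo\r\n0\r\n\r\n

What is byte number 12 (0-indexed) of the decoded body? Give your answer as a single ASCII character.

Answer: o

Derivation:
Chunk 1: stream[0..1]='2' size=0x2=2, data at stream[3..5]='2g' -> body[0..2], body so far='2g'
Chunk 2: stream[7..8]='7' size=0x7=7, data at stream[10..17]='wfwd43b' -> body[2..9], body so far='2gwfwd43b'
Chunk 3: stream[19..20]='1' size=0x1=1, data at stream[22..23]='g' -> body[9..10], body so far='2gwfwd43bg'
Chunk 4: stream[25..26]='3' size=0x3=3, data at stream[28..31]='eoo' -> body[10..13], body so far='2gwfwd43bgeoo'
Chunk 5: stream[33..34]='0' size=0 (terminator). Final body='2gwfwd43bgeoo' (13 bytes)
Body byte 12 = 'o'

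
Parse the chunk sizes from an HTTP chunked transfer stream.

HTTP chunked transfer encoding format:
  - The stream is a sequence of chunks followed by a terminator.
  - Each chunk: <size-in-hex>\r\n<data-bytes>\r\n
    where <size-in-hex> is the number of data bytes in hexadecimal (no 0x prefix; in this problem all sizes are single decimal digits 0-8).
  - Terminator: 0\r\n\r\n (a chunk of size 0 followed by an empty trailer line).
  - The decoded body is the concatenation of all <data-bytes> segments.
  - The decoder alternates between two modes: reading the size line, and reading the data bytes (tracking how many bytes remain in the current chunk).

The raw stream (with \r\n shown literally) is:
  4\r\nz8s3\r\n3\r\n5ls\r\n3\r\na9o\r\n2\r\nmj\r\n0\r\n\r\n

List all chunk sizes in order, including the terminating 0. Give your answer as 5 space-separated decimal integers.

Chunk 1: stream[0..1]='4' size=0x4=4, data at stream[3..7]='z8s3' -> body[0..4], body so far='z8s3'
Chunk 2: stream[9..10]='3' size=0x3=3, data at stream[12..15]='5ls' -> body[4..7], body so far='z8s35ls'
Chunk 3: stream[17..18]='3' size=0x3=3, data at stream[20..23]='a9o' -> body[7..10], body so far='z8s35lsa9o'
Chunk 4: stream[25..26]='2' size=0x2=2, data at stream[28..30]='mj' -> body[10..12], body so far='z8s35lsa9omj'
Chunk 5: stream[32..33]='0' size=0 (terminator). Final body='z8s35lsa9omj' (12 bytes)

Answer: 4 3 3 2 0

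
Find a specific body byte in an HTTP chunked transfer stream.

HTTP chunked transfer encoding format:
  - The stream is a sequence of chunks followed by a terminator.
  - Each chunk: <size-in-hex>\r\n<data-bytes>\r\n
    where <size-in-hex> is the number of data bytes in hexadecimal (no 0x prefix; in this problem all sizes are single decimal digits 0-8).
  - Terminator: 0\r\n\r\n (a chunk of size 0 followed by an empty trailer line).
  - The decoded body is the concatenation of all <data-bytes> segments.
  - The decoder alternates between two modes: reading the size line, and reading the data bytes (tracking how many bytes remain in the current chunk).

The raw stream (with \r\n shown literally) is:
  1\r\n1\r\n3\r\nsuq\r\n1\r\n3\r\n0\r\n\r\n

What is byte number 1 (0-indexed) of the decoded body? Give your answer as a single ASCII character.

Answer: s

Derivation:
Chunk 1: stream[0..1]='1' size=0x1=1, data at stream[3..4]='1' -> body[0..1], body so far='1'
Chunk 2: stream[6..7]='3' size=0x3=3, data at stream[9..12]='suq' -> body[1..4], body so far='1suq'
Chunk 3: stream[14..15]='1' size=0x1=1, data at stream[17..18]='3' -> body[4..5], body so far='1suq3'
Chunk 4: stream[20..21]='0' size=0 (terminator). Final body='1suq3' (5 bytes)
Body byte 1 = 's'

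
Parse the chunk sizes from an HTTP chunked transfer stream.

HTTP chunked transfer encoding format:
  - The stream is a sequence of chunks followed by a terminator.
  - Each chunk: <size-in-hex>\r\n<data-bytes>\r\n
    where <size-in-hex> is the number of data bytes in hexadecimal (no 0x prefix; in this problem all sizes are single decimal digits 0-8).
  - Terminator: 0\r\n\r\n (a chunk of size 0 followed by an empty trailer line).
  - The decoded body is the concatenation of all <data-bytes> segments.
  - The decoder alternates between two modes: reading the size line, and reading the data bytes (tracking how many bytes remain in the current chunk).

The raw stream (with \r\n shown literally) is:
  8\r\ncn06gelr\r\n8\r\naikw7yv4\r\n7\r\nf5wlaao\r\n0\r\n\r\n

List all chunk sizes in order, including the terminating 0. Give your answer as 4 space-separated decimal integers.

Chunk 1: stream[0..1]='8' size=0x8=8, data at stream[3..11]='cn06gelr' -> body[0..8], body so far='cn06gelr'
Chunk 2: stream[13..14]='8' size=0x8=8, data at stream[16..24]='aikw7yv4' -> body[8..16], body so far='cn06gelraikw7yv4'
Chunk 3: stream[26..27]='7' size=0x7=7, data at stream[29..36]='f5wlaao' -> body[16..23], body so far='cn06gelraikw7yv4f5wlaao'
Chunk 4: stream[38..39]='0' size=0 (terminator). Final body='cn06gelraikw7yv4f5wlaao' (23 bytes)

Answer: 8 8 7 0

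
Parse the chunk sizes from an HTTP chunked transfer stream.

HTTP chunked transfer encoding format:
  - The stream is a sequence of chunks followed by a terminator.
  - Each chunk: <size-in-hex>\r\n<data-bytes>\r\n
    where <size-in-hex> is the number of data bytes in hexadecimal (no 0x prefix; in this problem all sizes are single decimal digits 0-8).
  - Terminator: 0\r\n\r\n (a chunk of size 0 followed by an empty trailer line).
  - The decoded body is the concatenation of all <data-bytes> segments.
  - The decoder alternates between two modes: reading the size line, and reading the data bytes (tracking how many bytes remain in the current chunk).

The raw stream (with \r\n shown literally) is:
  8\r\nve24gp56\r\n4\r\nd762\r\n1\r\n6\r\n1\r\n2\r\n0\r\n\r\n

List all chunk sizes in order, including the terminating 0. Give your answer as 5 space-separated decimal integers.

Answer: 8 4 1 1 0

Derivation:
Chunk 1: stream[0..1]='8' size=0x8=8, data at stream[3..11]='ve24gp56' -> body[0..8], body so far='ve24gp56'
Chunk 2: stream[13..14]='4' size=0x4=4, data at stream[16..20]='d762' -> body[8..12], body so far='ve24gp56d762'
Chunk 3: stream[22..23]='1' size=0x1=1, data at stream[25..26]='6' -> body[12..13], body so far='ve24gp56d7626'
Chunk 4: stream[28..29]='1' size=0x1=1, data at stream[31..32]='2' -> body[13..14], body so far='ve24gp56d76262'
Chunk 5: stream[34..35]='0' size=0 (terminator). Final body='ve24gp56d76262' (14 bytes)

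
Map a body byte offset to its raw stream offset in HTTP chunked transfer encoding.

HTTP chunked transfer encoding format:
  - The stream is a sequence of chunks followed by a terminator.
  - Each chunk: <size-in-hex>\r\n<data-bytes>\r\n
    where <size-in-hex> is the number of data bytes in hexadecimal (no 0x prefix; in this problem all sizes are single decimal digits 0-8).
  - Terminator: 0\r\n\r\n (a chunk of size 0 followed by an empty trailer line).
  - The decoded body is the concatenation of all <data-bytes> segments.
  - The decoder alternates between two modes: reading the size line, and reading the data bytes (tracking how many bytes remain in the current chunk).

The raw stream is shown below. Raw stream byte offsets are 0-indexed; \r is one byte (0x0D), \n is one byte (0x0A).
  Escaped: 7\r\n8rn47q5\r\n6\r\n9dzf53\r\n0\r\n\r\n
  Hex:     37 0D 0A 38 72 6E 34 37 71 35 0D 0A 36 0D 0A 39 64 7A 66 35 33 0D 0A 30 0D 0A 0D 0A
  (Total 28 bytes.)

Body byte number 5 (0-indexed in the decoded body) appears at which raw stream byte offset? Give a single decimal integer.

Chunk 1: stream[0..1]='7' size=0x7=7, data at stream[3..10]='8rn47q5' -> body[0..7], body so far='8rn47q5'
Chunk 2: stream[12..13]='6' size=0x6=6, data at stream[15..21]='9dzf53' -> body[7..13], body so far='8rn47q59dzf53'
Chunk 3: stream[23..24]='0' size=0 (terminator). Final body='8rn47q59dzf53' (13 bytes)
Body byte 5 at stream offset 8

Answer: 8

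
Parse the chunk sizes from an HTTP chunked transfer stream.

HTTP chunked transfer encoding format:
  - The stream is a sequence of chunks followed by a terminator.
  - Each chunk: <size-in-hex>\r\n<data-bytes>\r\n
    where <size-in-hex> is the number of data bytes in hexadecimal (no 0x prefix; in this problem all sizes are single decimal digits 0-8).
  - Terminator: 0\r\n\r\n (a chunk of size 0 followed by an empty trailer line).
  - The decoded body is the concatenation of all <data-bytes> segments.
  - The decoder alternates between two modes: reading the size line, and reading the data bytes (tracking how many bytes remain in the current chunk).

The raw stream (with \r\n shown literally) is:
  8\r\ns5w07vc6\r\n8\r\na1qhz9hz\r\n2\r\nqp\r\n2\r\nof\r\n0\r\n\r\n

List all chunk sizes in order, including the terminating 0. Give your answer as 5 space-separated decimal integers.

Answer: 8 8 2 2 0

Derivation:
Chunk 1: stream[0..1]='8' size=0x8=8, data at stream[3..11]='s5w07vc6' -> body[0..8], body so far='s5w07vc6'
Chunk 2: stream[13..14]='8' size=0x8=8, data at stream[16..24]='a1qhz9hz' -> body[8..16], body so far='s5w07vc6a1qhz9hz'
Chunk 3: stream[26..27]='2' size=0x2=2, data at stream[29..31]='qp' -> body[16..18], body so far='s5w07vc6a1qhz9hzqp'
Chunk 4: stream[33..34]='2' size=0x2=2, data at stream[36..38]='of' -> body[18..20], body so far='s5w07vc6a1qhz9hzqpof'
Chunk 5: stream[40..41]='0' size=0 (terminator). Final body='s5w07vc6a1qhz9hzqpof' (20 bytes)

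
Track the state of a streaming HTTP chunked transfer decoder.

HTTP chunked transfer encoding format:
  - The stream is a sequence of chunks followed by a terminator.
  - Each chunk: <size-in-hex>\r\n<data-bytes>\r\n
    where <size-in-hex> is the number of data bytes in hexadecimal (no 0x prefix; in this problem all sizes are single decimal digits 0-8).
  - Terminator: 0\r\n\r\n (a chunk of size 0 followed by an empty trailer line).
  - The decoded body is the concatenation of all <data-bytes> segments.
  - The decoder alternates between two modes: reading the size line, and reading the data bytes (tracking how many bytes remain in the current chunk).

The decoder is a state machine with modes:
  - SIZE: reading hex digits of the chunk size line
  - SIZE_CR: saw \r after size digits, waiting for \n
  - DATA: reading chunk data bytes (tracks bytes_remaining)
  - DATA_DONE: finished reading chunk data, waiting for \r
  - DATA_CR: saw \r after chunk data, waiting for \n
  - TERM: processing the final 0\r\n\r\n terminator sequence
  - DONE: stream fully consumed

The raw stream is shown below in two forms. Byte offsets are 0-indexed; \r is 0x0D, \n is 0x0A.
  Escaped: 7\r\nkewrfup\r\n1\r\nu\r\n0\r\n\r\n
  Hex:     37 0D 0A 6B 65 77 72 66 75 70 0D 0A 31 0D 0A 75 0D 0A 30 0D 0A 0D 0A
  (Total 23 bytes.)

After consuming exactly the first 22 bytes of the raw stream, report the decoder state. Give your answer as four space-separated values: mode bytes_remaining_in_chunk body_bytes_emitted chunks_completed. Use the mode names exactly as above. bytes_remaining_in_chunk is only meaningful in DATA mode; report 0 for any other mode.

Answer: TERM 0 8 2

Derivation:
Byte 0 = '7': mode=SIZE remaining=0 emitted=0 chunks_done=0
Byte 1 = 0x0D: mode=SIZE_CR remaining=0 emitted=0 chunks_done=0
Byte 2 = 0x0A: mode=DATA remaining=7 emitted=0 chunks_done=0
Byte 3 = 'k': mode=DATA remaining=6 emitted=1 chunks_done=0
Byte 4 = 'e': mode=DATA remaining=5 emitted=2 chunks_done=0
Byte 5 = 'w': mode=DATA remaining=4 emitted=3 chunks_done=0
Byte 6 = 'r': mode=DATA remaining=3 emitted=4 chunks_done=0
Byte 7 = 'f': mode=DATA remaining=2 emitted=5 chunks_done=0
Byte 8 = 'u': mode=DATA remaining=1 emitted=6 chunks_done=0
Byte 9 = 'p': mode=DATA_DONE remaining=0 emitted=7 chunks_done=0
Byte 10 = 0x0D: mode=DATA_CR remaining=0 emitted=7 chunks_done=0
Byte 11 = 0x0A: mode=SIZE remaining=0 emitted=7 chunks_done=1
Byte 12 = '1': mode=SIZE remaining=0 emitted=7 chunks_done=1
Byte 13 = 0x0D: mode=SIZE_CR remaining=0 emitted=7 chunks_done=1
Byte 14 = 0x0A: mode=DATA remaining=1 emitted=7 chunks_done=1
Byte 15 = 'u': mode=DATA_DONE remaining=0 emitted=8 chunks_done=1
Byte 16 = 0x0D: mode=DATA_CR remaining=0 emitted=8 chunks_done=1
Byte 17 = 0x0A: mode=SIZE remaining=0 emitted=8 chunks_done=2
Byte 18 = '0': mode=SIZE remaining=0 emitted=8 chunks_done=2
Byte 19 = 0x0D: mode=SIZE_CR remaining=0 emitted=8 chunks_done=2
Byte 20 = 0x0A: mode=TERM remaining=0 emitted=8 chunks_done=2
Byte 21 = 0x0D: mode=TERM remaining=0 emitted=8 chunks_done=2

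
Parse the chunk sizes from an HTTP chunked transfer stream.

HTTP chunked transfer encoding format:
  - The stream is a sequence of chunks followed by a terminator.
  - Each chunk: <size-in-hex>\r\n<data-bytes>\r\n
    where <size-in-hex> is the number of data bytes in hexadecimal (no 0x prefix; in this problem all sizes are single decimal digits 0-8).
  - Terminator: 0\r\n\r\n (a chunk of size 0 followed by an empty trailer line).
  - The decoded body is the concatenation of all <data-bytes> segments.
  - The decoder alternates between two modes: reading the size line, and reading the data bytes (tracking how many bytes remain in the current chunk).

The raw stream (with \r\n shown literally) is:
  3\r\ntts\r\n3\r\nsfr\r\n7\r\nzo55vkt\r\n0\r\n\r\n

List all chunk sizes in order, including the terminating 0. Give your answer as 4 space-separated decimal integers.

Answer: 3 3 7 0

Derivation:
Chunk 1: stream[0..1]='3' size=0x3=3, data at stream[3..6]='tts' -> body[0..3], body so far='tts'
Chunk 2: stream[8..9]='3' size=0x3=3, data at stream[11..14]='sfr' -> body[3..6], body so far='ttssfr'
Chunk 3: stream[16..17]='7' size=0x7=7, data at stream[19..26]='zo55vkt' -> body[6..13], body so far='ttssfrzo55vkt'
Chunk 4: stream[28..29]='0' size=0 (terminator). Final body='ttssfrzo55vkt' (13 bytes)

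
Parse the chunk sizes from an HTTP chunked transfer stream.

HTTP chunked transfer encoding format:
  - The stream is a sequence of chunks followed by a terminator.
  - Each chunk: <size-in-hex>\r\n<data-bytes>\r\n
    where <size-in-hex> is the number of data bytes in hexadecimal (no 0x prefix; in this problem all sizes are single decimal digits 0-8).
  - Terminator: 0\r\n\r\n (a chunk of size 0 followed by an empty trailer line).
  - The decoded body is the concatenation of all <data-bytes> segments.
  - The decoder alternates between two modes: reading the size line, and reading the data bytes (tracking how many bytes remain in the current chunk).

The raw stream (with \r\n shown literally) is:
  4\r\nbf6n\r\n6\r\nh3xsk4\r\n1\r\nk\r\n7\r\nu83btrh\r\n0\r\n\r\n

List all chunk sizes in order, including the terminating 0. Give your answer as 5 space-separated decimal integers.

Chunk 1: stream[0..1]='4' size=0x4=4, data at stream[3..7]='bf6n' -> body[0..4], body so far='bf6n'
Chunk 2: stream[9..10]='6' size=0x6=6, data at stream[12..18]='h3xsk4' -> body[4..10], body so far='bf6nh3xsk4'
Chunk 3: stream[20..21]='1' size=0x1=1, data at stream[23..24]='k' -> body[10..11], body so far='bf6nh3xsk4k'
Chunk 4: stream[26..27]='7' size=0x7=7, data at stream[29..36]='u83btrh' -> body[11..18], body so far='bf6nh3xsk4ku83btrh'
Chunk 5: stream[38..39]='0' size=0 (terminator). Final body='bf6nh3xsk4ku83btrh' (18 bytes)

Answer: 4 6 1 7 0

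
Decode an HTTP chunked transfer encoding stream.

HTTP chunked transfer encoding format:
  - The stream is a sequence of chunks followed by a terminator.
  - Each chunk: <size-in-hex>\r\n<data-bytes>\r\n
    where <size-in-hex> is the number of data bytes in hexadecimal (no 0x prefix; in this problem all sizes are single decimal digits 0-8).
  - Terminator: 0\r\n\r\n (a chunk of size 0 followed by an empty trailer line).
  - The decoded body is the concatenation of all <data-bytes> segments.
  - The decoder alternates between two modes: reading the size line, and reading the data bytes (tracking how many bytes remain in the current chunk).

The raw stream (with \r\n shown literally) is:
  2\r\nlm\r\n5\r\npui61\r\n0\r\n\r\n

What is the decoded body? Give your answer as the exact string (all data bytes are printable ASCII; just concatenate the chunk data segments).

Chunk 1: stream[0..1]='2' size=0x2=2, data at stream[3..5]='lm' -> body[0..2], body so far='lm'
Chunk 2: stream[7..8]='5' size=0x5=5, data at stream[10..15]='pui61' -> body[2..7], body so far='lmpui61'
Chunk 3: stream[17..18]='0' size=0 (terminator). Final body='lmpui61' (7 bytes)

Answer: lmpui61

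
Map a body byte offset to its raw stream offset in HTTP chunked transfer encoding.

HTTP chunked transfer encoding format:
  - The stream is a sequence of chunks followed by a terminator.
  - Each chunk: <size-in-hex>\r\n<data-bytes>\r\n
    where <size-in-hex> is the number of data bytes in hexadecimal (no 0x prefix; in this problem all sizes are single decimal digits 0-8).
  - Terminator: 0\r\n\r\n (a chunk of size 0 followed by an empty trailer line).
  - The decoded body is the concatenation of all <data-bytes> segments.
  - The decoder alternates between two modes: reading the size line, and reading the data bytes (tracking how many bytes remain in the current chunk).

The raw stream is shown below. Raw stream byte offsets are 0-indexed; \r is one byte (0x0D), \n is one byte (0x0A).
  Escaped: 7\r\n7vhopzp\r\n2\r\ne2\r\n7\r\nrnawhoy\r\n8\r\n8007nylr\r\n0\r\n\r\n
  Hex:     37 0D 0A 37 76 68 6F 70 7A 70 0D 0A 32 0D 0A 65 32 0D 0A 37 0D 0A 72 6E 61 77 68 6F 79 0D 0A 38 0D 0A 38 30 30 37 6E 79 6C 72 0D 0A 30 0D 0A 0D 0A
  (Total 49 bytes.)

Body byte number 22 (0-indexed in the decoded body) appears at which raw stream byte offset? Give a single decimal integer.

Answer: 40

Derivation:
Chunk 1: stream[0..1]='7' size=0x7=7, data at stream[3..10]='7vhopzp' -> body[0..7], body so far='7vhopzp'
Chunk 2: stream[12..13]='2' size=0x2=2, data at stream[15..17]='e2' -> body[7..9], body so far='7vhopzpe2'
Chunk 3: stream[19..20]='7' size=0x7=7, data at stream[22..29]='rnawhoy' -> body[9..16], body so far='7vhopzpe2rnawhoy'
Chunk 4: stream[31..32]='8' size=0x8=8, data at stream[34..42]='8007nylr' -> body[16..24], body so far='7vhopzpe2rnawhoy8007nylr'
Chunk 5: stream[44..45]='0' size=0 (terminator). Final body='7vhopzpe2rnawhoy8007nylr' (24 bytes)
Body byte 22 at stream offset 40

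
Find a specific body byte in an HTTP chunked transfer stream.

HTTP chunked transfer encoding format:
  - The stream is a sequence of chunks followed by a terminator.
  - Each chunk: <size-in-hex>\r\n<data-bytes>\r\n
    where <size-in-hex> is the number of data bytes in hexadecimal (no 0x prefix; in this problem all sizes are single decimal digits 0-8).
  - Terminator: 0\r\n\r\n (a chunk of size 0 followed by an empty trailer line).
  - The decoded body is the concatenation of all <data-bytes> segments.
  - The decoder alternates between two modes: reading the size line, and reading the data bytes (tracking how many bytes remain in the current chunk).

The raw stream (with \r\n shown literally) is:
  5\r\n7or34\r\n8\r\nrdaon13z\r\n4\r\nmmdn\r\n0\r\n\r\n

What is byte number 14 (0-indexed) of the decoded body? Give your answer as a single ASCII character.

Chunk 1: stream[0..1]='5' size=0x5=5, data at stream[3..8]='7or34' -> body[0..5], body so far='7or34'
Chunk 2: stream[10..11]='8' size=0x8=8, data at stream[13..21]='rdaon13z' -> body[5..13], body so far='7or34rdaon13z'
Chunk 3: stream[23..24]='4' size=0x4=4, data at stream[26..30]='mmdn' -> body[13..17], body so far='7or34rdaon13zmmdn'
Chunk 4: stream[32..33]='0' size=0 (terminator). Final body='7or34rdaon13zmmdn' (17 bytes)
Body byte 14 = 'm'

Answer: m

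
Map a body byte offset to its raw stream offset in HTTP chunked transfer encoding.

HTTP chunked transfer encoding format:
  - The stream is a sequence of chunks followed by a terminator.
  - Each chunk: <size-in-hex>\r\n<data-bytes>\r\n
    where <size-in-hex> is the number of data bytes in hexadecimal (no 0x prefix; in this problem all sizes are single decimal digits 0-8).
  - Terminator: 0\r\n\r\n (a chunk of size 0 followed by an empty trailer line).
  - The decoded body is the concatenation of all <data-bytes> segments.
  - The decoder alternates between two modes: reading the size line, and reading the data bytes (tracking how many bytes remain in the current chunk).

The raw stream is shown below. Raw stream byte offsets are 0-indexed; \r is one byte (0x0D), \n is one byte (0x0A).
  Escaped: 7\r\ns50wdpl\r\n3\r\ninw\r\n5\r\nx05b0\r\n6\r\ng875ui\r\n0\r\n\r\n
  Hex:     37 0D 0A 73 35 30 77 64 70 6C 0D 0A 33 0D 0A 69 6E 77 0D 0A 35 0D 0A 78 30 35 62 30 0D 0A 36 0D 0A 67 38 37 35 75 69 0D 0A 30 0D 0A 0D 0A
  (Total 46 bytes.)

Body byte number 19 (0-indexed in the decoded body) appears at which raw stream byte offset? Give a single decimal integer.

Chunk 1: stream[0..1]='7' size=0x7=7, data at stream[3..10]='s50wdpl' -> body[0..7], body so far='s50wdpl'
Chunk 2: stream[12..13]='3' size=0x3=3, data at stream[15..18]='inw' -> body[7..10], body so far='s50wdplinw'
Chunk 3: stream[20..21]='5' size=0x5=5, data at stream[23..28]='x05b0' -> body[10..15], body so far='s50wdplinwx05b0'
Chunk 4: stream[30..31]='6' size=0x6=6, data at stream[33..39]='g875ui' -> body[15..21], body so far='s50wdplinwx05b0g875ui'
Chunk 5: stream[41..42]='0' size=0 (terminator). Final body='s50wdplinwx05b0g875ui' (21 bytes)
Body byte 19 at stream offset 37

Answer: 37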